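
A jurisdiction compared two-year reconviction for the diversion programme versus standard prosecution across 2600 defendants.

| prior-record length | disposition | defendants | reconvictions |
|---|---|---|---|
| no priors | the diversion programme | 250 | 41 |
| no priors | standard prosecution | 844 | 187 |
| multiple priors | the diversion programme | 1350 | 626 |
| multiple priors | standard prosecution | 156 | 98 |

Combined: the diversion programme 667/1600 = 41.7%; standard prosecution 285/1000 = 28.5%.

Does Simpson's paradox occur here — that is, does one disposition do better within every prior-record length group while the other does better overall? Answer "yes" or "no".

yes

Within each prior-record length level (no priors 16.4% vs 22.2%; multiple priors 46.4% vs 62.8%), the diversion programme has the lower rate every time. Pooled: 41.7% vs 28.5% — standard prosecution has the lower rate overall. The two comparisons disagree.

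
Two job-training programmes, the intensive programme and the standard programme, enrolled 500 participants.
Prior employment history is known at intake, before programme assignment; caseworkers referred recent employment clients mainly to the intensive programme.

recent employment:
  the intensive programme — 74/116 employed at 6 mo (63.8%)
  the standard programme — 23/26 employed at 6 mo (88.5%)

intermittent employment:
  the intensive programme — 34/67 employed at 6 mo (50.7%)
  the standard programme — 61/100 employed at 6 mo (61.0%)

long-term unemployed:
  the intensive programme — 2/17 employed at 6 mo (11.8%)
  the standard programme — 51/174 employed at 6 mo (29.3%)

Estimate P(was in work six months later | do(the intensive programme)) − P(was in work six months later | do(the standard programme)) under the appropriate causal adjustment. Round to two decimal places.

Since prior employment history is a pre-existing factor (not a product of the programme) and it affects the outcome on its own, it is a confounder. The stratified rates, not the pooled rate, identify the causal effect.
Adjusting over the population distribution of prior employment history: 0.284·(0.638−0.885) + 0.334·(0.507−0.610) + 0.382·(0.118−0.293) = -0.171.

-0.17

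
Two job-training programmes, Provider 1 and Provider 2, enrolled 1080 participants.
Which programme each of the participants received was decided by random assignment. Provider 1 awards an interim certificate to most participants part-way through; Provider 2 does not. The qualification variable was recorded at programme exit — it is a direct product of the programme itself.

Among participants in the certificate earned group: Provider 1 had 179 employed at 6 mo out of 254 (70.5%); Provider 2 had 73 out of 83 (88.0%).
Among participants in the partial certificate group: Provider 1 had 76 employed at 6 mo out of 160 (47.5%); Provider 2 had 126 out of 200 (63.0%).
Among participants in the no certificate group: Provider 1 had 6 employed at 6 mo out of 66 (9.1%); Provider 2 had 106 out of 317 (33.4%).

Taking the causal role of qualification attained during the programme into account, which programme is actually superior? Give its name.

Within every qualification attained during the programme level Provider 2 has the higher rate, yet pooled Provider 1 does — Simpson's reversal.
Qualification attained during the programme is recorded after the programme and is itself shifted by it — it sits on the causal path from programme to outcome. Conditioning on a mediator would strip out part of the effect we want; the pooled comparison gives the total causal effect.
Pooled: Provider 1 54.4% vs Provider 2 50.8%; Provider 1 is higher overall.

Provider 1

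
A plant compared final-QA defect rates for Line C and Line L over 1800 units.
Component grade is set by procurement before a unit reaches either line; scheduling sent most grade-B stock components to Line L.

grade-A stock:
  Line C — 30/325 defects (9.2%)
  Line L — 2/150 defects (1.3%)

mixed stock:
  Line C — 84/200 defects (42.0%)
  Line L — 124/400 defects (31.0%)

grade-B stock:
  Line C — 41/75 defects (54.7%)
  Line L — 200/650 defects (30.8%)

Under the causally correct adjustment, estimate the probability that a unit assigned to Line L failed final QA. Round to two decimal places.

0.23

Since component grade is a pre-existing factor (not a product of the line) and it affects the outcome on its own, it is a confounder. The stratified rates, not the pooled rate, identify the causal effect.
Standardising Line L to the population component grade mix: 0.264·2/150 + 0.333·124/400 + 0.403·200/650 = 0.231.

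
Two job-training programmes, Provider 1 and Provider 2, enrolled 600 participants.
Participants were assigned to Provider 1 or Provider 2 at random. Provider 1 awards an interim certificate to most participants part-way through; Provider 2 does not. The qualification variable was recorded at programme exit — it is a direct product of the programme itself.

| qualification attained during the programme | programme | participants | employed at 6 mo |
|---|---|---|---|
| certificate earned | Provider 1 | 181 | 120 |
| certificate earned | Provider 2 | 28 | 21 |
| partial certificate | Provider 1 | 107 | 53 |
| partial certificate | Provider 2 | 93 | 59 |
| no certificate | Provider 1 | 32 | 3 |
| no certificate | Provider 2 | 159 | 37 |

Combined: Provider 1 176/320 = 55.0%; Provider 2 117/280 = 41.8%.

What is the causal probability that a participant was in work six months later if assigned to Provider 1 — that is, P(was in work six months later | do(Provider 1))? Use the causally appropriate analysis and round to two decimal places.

0.55

Qualification attained during the programme here is a post-treatment variable shaped by the programme; conditioning on it would introduce bias rather than remove it. The overall comparison is the causal one.
So P(outcome | do(Provider 1)) is just the pooled rate for Provider 1: 176/320 = 0.550.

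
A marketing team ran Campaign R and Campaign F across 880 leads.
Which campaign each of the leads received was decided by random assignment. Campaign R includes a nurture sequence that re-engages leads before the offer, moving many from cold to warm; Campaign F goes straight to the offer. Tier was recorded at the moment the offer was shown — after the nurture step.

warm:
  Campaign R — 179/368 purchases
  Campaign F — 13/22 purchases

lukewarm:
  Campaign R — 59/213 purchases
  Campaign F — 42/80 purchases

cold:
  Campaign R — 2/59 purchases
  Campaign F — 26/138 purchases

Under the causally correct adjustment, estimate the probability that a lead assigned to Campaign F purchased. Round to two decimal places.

Engagement tier is downstream of the campaign. One should not condition on a consequence of treatment, so the overall rates are the right comparison.
So P(outcome | do(Campaign F)) is just the pooled rate for Campaign F: 81/240 = 0.338.

0.34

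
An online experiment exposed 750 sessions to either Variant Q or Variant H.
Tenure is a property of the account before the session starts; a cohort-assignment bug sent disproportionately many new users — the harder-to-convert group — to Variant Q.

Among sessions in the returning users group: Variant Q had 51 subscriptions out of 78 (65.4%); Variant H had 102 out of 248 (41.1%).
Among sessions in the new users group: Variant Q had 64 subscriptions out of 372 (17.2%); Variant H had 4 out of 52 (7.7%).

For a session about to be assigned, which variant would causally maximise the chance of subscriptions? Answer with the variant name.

Variant Q

The user tenure-specific comparison favours Variant Q throughout, but the pooled figures favour Variant H. The question is whether to condition on user tenure.
Since user tenure is a pre-existing factor (not a product of the variant) and it affects the outcome on its own, it is a confounder. The stratified rates, not the pooled rate, identify the causal effect.
Within each level — returning users: 65.4% vs 41.1%; new users: 17.2% vs 7.7% — Variant Q is higher every time.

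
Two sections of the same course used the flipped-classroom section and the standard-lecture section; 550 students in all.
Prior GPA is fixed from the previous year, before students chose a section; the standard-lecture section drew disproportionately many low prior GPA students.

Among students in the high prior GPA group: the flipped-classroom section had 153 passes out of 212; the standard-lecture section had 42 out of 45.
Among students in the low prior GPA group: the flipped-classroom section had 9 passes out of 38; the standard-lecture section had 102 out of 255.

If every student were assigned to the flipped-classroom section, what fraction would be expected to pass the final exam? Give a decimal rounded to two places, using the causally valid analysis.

0.46

Nothing the teaching method does changes prior GPA band; the imbalance is an allocation artefact. With prior GPA band also predicting the outcome, the pooled figure is confounded, and the within-stratum comparison is the causal one.
Standardising the flipped-classroom section to the population prior GPA band mix: 0.467·153/212 + 0.533·9/38 = 0.463.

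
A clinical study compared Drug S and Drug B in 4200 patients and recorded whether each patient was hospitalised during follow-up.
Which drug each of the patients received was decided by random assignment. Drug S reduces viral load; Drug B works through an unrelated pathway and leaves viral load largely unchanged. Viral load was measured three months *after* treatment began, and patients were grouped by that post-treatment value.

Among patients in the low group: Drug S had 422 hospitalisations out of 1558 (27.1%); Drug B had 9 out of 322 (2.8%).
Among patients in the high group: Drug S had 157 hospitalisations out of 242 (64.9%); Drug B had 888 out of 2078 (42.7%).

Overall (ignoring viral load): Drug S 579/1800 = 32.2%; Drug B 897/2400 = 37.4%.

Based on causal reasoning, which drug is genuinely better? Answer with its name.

Viral load is recorded after the drug and is itself shifted by it — it sits on the causal path from drug to outcome. Conditioning on a mediator would strip out part of the effect we want; the pooled comparison gives the total causal effect.
Pooled: Drug S 32.2% vs Drug B 37.4%; Drug S is lower overall.

Drug S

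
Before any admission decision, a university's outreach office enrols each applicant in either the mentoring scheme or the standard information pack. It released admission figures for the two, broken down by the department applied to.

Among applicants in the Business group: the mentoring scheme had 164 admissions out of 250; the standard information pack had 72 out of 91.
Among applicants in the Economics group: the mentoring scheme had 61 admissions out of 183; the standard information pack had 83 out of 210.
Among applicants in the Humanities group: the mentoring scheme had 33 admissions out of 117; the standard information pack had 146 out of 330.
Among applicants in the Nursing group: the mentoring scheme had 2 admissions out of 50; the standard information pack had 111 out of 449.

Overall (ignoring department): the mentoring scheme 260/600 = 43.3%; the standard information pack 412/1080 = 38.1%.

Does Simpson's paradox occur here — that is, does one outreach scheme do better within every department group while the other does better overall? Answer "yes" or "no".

yes

Within each department level (Business 65.6% vs 79.1%; Economics 33.3% vs 39.5%; Humanities 28.2% vs 44.2%; Nursing 4.0% vs 24.7%), the standard information pack has the higher rate every time. Pooled: 43.3% vs 38.1% — the mentoring scheme has the higher rate overall. The two comparisons disagree.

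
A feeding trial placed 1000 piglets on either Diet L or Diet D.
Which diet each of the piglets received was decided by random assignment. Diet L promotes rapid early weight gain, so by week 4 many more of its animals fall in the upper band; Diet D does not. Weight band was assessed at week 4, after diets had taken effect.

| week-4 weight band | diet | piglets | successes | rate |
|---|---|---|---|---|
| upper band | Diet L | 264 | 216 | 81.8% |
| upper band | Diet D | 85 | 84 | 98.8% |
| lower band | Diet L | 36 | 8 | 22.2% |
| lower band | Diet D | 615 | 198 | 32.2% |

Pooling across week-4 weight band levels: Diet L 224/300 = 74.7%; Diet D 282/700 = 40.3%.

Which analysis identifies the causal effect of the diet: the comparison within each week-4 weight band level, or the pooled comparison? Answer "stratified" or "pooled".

pooled

The week-4 weight band-specific comparison favours Diet D throughout, but the pooled figures favour Diet L. The question is whether to condition on week-4 weight band.
Week-4 weight band is downstream of the diet. One should not condition on a consequence of treatment, so the overall rates are the right comparison.
Pooled: Diet L 74.7% vs Diet D 40.3%; Diet L is higher overall.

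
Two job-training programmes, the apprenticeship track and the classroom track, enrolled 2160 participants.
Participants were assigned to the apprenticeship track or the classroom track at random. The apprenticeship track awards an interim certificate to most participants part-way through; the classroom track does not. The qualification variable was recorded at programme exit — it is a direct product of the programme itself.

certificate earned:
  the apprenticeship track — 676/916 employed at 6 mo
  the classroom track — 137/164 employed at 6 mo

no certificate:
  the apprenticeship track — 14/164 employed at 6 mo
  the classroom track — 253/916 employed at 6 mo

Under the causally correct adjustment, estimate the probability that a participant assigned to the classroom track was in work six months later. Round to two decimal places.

0.36

Because the programme influences qualification attained during the programme, qualification attained during the programme is a post-treatment mediator, not a confounder. Stratifying on it would bias the estimate; the causal effect is the crude pooled difference.
So P(outcome | do(the classroom track)) is just the pooled rate for the classroom track: 390/1080 = 0.361.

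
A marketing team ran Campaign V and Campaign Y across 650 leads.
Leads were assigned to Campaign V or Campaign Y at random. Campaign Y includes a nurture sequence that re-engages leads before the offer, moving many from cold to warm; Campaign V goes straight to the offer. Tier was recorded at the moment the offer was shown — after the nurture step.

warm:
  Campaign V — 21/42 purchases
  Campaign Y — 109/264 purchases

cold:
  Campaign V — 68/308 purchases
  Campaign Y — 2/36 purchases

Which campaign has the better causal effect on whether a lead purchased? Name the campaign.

Campaign V is higher inside every engagement tier stratum but Campaign Y is higher in aggregate. Whether to stratify depends on how engagement tier relates to the campaign.
Stratifying would compare campaigns among leads the campaigns themselves sorted into engagement tier groups — a form of selection on an intermediate. The unconditioned pooled rates give the total causal effect.
Pooled: Campaign V 25.4% vs Campaign Y 37.0%; Campaign Y is higher overall.

Campaign Y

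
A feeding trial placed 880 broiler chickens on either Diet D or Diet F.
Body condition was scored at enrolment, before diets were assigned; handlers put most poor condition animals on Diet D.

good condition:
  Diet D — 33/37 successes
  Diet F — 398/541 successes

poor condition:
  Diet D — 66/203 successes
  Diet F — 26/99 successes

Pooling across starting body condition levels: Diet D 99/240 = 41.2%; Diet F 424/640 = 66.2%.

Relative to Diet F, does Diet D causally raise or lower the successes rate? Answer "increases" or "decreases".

increases

The stratified and pooled comparisons disagree (Diet D wins within each starting body condition; Diet F wins overall), so the answer turns on the causal role of starting body condition.
Since starting body condition is a pre-existing factor (not a product of the diet) and it affects the outcome on its own, it is a confounder. The stratified rates, not the pooled rate, identify the causal effect.
Within each level — good condition: 89.2% vs 73.6%; poor condition: 32.5% vs 26.3% — Diet D is higher every time.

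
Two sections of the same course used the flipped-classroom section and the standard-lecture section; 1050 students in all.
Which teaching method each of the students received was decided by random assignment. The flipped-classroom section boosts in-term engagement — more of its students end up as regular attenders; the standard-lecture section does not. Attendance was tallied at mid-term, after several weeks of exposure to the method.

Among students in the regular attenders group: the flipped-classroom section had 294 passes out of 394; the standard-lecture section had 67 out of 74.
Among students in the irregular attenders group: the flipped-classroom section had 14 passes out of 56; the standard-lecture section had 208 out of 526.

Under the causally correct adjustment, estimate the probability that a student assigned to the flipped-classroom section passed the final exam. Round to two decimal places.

0.68

Mid-term attendance is recorded after the teaching method and is itself shifted by it — it sits on the causal path from teaching method to outcome. Conditioning on a mediator would strip out part of the effect we want; the pooled comparison gives the total causal effect.
So P(outcome | do(the flipped-classroom section)) is just the pooled rate for the flipped-classroom section: 308/450 = 0.684.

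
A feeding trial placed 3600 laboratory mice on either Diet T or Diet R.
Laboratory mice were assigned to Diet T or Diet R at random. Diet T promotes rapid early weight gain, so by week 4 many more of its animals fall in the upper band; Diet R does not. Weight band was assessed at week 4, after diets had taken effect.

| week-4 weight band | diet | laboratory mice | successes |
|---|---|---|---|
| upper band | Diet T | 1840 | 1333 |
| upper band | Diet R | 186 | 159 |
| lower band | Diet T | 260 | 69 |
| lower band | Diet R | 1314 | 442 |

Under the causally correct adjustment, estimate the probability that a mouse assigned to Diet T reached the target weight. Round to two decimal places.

Week-4 weight band here is a post-treatment variable shaped by the diet; conditioning on it would introduce bias rather than remove it. The overall comparison is the causal one.
So P(outcome | do(Diet T)) is just the pooled rate for Diet T: 1402/2100 = 0.668.

0.67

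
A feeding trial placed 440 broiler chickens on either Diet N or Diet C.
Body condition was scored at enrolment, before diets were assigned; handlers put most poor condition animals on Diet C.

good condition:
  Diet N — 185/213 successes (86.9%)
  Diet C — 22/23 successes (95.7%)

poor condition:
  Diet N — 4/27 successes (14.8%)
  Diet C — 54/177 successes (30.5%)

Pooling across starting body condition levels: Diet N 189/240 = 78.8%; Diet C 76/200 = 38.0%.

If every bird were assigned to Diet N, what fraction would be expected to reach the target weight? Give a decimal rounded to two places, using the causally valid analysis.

Within every starting body condition level Diet C has the higher rate, yet pooled Diet N does — Simpson's reversal.
Here starting body condition is a common cause — it drives both which diet a case falls under and the outcome. The crude comparison mixes populations; the stratum-specific rates are the causally relevant ones.
Standardising Diet N to the population starting body condition mix: 0.536·185/213 + 0.464·4/27 = 0.535.

0.53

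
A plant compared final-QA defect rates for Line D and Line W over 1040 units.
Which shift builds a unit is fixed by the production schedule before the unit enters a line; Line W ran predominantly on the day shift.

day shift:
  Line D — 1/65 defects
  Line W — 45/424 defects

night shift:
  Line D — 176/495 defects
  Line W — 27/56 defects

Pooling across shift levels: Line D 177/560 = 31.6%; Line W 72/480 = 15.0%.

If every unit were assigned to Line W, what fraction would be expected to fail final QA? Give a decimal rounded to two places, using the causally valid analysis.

0.31

Within every shift level Line D has the lower rate, yet pooled Line W does — Simpson's reversal.
Here shift is a common cause — it drives both which line a case falls under and the outcome. The crude comparison mixes populations; the stratum-specific rates are the causally relevant ones.
Standardising Line W to the population shift mix: 0.470·45/424 + 0.530·27/56 = 0.305.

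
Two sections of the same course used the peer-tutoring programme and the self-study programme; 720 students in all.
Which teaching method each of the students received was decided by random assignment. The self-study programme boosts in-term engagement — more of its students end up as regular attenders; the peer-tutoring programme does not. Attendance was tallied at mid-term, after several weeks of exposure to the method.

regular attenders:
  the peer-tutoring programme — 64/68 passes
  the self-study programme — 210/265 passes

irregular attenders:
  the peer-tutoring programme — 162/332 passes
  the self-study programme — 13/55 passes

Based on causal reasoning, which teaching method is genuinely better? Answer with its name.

Stratifying would compare teaching methods among students the teaching methods themselves sorted into mid-term attendance groups — a form of selection on an intermediate. The unconditioned pooled rates give the total causal effect.
Pooled: the peer-tutoring programme 56.5% vs the self-study programme 69.7%; the self-study programme is higher overall.

the self-study programme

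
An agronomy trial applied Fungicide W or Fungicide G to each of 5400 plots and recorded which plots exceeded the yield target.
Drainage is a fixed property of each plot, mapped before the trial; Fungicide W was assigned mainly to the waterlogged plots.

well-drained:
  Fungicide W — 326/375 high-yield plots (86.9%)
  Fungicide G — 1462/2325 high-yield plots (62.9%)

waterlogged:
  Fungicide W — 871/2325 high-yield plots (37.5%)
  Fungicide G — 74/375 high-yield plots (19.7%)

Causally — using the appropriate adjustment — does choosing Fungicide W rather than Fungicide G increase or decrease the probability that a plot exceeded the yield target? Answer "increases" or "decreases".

Here field drainage is a common cause — it drives both which fungicide a case falls under and the outcome. The crude comparison mixes populations; the stratum-specific rates are the causally relevant ones.
Within each level — well-drained: 86.9% vs 62.9%; waterlogged: 37.5% vs 19.7% — Fungicide W is higher every time.

increases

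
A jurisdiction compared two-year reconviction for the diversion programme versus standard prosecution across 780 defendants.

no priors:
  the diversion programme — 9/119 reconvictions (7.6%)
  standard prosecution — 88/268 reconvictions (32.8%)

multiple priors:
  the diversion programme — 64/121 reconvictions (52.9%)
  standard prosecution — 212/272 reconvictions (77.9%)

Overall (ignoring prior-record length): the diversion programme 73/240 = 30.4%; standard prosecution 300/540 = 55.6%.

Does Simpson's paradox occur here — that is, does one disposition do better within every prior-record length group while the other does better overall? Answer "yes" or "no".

no

Within each prior-record length level (no priors 7.6% vs 32.8%; multiple priors 52.9% vs 77.9%), the diversion programme has the lower rate every time. Pooled: 30.4% vs 55.6% — the diversion programme has the lower rate overall. They agree.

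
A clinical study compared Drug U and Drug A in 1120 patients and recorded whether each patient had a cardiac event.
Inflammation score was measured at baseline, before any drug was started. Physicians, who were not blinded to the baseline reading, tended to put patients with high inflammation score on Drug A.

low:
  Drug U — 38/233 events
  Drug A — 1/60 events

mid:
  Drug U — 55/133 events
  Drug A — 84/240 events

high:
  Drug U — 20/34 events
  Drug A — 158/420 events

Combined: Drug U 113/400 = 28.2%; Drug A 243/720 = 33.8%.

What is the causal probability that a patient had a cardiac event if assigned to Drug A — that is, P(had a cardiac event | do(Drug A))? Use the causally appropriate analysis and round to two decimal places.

The stratified and pooled comparisons disagree (Drug A wins within each inflammation score; Drug U wins overall), so the answer turns on the causal role of inflammation score.
Inflammation score satisfies the back-door criterion: it is not a descendant of the drug, and it blocks the spurious path from drug to outcome. Adjusting for it (i.e., using the within-inflammation score rates) gives the causal effect.
Standardising Drug A to the population inflammation score mix: 0.262·1/60 + 0.333·84/240 + 0.405·158/420 = 0.273.

0.27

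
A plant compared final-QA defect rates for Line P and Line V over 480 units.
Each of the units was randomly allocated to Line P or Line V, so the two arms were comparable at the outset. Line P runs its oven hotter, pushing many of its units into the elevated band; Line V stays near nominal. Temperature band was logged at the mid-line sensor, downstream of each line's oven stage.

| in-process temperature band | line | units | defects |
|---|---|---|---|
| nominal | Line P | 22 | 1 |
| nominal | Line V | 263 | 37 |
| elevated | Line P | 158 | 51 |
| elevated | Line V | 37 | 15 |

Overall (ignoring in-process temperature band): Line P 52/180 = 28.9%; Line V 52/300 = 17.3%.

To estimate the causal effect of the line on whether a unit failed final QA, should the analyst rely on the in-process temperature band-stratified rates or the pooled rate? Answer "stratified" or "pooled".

pooled

Within every in-process temperature band level Line P has the lower rate, yet pooled Line V does — Simpson's reversal.
In-process temperature band is downstream of the line. One should not condition on a consequence of treatment, so the overall rates are the right comparison.
Pooled: Line P 28.9% vs Line V 17.3%; Line V is lower overall.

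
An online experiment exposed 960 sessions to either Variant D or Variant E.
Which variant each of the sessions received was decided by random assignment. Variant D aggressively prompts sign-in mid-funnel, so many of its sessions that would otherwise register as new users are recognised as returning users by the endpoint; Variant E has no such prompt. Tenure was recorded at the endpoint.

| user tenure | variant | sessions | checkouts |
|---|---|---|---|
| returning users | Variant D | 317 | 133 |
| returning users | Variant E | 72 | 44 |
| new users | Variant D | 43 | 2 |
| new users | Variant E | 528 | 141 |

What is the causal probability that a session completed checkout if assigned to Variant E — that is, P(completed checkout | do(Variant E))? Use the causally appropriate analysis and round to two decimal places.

Because the variant influences user tenure, user tenure is a post-treatment mediator, not a confounder. Stratifying on it would bias the estimate; the causal effect is the crude pooled difference.
So P(outcome | do(Variant E)) is just the pooled rate for Variant E: 185/600 = 0.308.

0.31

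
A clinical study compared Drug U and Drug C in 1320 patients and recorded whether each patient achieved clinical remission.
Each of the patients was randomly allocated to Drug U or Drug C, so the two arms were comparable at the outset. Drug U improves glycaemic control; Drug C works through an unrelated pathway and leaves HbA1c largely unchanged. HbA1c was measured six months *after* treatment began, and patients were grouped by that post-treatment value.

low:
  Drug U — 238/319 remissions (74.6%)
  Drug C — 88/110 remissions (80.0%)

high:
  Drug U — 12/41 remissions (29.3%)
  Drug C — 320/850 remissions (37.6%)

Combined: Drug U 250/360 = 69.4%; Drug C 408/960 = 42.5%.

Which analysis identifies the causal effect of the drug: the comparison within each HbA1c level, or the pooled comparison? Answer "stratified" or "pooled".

HbA1c here is a post-treatment variable shaped by the drug; conditioning on it would introduce bias rather than remove it. The overall comparison is the causal one.
Pooled: Drug U 69.4% vs Drug C 42.5%; Drug U is higher overall.

pooled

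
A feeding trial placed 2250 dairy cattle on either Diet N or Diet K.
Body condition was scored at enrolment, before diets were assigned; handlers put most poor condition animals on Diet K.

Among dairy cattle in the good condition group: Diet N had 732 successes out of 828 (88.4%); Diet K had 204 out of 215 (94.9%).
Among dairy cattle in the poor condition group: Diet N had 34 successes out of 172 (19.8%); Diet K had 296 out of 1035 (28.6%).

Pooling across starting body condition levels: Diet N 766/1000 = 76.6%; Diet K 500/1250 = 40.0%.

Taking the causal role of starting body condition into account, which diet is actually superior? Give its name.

Since starting body condition is a pre-existing factor (not a product of the diet) and it affects the outcome on its own, it is a confounder. The stratified rates, not the pooled rate, identify the causal effect.
Within each level — good condition: 88.4% vs 94.9%; poor condition: 19.8% vs 28.6% — Diet K is higher every time.

Diet K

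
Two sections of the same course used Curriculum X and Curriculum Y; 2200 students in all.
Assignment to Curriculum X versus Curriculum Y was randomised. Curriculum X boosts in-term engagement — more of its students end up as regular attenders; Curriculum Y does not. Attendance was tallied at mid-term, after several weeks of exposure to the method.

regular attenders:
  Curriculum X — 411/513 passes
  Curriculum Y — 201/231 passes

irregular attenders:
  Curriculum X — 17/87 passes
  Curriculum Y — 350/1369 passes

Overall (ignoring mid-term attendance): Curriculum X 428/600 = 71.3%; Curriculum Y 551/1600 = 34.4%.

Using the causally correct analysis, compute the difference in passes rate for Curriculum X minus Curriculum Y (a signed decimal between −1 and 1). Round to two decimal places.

+0.37

Within every mid-term attendance level Curriculum Y has the higher rate, yet pooled Curriculum X does — Simpson's reversal.
Because the teaching method influences mid-term attendance, mid-term attendance is a post-treatment mediator, not a confounder. Stratifying on it would bias the estimate; the causal effect is the crude pooled difference.
The causal difference is the pooled difference: 0.713 − 0.344 = +0.369.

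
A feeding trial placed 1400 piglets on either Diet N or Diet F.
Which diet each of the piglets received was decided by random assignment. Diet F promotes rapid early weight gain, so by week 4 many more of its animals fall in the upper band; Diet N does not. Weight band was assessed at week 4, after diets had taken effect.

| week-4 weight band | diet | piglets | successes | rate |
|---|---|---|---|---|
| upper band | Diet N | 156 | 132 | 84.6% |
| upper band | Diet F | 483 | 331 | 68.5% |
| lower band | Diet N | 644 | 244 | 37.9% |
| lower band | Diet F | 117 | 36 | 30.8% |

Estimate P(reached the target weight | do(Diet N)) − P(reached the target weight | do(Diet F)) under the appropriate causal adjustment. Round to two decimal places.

Diet N is higher inside every week-4 weight band stratum but Diet F is higher in aggregate. Whether to stratify depends on how week-4 weight band relates to the diet.
Week-4 weight band is downstream of the diet. One should not condition on a consequence of treatment, so the overall rates are the right comparison.
The causal difference is the pooled difference: 0.470 − 0.612 = -0.142.

-0.14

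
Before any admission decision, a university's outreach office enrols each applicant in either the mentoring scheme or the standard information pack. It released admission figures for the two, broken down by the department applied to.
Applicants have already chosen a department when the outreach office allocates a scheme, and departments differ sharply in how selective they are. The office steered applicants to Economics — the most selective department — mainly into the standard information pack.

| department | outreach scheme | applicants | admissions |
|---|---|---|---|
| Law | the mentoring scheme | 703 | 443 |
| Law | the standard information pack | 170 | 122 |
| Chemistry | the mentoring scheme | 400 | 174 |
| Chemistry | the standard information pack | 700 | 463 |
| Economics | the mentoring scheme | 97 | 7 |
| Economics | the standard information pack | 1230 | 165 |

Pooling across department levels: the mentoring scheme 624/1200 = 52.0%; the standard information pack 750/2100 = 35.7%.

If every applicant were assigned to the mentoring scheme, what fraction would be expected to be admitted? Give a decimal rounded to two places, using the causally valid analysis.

0.34

Within every department level the standard information pack has the higher rate, yet pooled the mentoring scheme does — Simpson's reversal.
Department satisfies the back-door criterion: it is not a descendant of the outreach scheme, and it blocks the spurious path from outreach scheme to outcome. Adjusting for it (i.e., using the within-department rates) gives the causal effect.
Standardising the mentoring scheme to the population department mix: 0.265·443/703 + 0.333·174/400 + 0.402·7/97 = 0.341.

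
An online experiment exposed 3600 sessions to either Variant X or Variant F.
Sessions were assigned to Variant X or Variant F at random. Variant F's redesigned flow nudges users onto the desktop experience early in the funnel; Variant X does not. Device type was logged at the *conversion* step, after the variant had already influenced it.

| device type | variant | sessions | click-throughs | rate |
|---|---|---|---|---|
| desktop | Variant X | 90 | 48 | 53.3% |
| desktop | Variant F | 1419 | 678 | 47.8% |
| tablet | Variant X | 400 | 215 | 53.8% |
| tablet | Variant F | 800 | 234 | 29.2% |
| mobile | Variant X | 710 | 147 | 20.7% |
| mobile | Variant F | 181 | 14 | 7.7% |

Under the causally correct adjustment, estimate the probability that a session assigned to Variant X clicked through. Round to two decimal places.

0.34

The device type-specific comparison favours Variant X throughout, but the pooled figures favour Variant F. The question is whether to condition on device type.
Device type lies on the pathway variant → device type → outcome, so adjusting for it blocks the indirect effect. For the total causal effect of variant, use the unadjusted pooled rates.
So P(outcome | do(Variant X)) is just the pooled rate for Variant X: 410/1200 = 0.342.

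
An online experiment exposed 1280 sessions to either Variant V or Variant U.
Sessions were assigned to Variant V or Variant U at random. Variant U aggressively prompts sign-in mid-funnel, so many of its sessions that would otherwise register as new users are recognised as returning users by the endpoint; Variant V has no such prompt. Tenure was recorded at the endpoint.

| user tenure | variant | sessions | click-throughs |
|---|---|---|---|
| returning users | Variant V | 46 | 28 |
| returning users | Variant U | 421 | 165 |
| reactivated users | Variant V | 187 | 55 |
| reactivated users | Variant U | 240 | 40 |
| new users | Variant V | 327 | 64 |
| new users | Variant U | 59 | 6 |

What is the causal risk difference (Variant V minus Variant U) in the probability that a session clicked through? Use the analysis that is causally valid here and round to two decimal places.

-0.03

The distribution of user tenure is itself part of what the variant does — it is an intermediate outcome. Holding it fixed would remove that part of the effect; the total effect is the pooled difference.
The causal difference is the pooled difference: 0.263 − 0.293 = -0.031.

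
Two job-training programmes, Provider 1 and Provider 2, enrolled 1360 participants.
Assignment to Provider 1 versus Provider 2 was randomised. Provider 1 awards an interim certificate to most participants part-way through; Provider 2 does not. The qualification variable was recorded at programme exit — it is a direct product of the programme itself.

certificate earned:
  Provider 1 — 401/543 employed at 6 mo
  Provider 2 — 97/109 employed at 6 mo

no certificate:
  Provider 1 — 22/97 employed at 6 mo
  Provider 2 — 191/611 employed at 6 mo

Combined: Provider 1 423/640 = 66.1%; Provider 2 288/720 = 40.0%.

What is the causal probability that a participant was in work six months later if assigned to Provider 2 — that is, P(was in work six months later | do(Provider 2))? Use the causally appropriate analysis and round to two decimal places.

Qualification attained during the programme is downstream of the programme. One should not condition on a consequence of treatment, so the overall rates are the right comparison.
So P(outcome | do(Provider 2)) is just the pooled rate for Provider 2: 288/720 = 0.400.

0.40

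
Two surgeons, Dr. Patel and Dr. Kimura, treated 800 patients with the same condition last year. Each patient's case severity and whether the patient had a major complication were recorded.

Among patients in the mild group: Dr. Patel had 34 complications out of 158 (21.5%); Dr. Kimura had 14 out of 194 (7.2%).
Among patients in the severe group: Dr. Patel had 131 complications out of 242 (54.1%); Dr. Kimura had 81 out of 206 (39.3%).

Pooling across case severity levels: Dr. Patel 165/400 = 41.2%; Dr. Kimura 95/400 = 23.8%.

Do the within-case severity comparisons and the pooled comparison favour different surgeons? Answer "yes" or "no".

Within each case severity level (mild 21.5% vs 7.2%; severe 54.1% vs 39.3%), Dr. Kimura has the lower rate every time. Pooled: 41.2% vs 23.8% — Dr. Kimura has the lower rate overall. They agree.

no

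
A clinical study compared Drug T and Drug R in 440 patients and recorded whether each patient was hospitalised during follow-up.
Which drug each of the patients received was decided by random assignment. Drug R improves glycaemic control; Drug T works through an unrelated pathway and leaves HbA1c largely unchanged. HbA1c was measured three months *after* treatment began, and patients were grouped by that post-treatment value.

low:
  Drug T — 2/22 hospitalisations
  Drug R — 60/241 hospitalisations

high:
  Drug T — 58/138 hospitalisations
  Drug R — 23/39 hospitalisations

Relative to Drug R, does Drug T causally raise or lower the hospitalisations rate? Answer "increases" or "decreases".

increases

HbA1c here is a post-treatment variable shaped by the drug; conditioning on it would introduce bias rather than remove it. The overall comparison is the causal one.
Pooled: Drug T 37.5% vs Drug R 29.6%; Drug R is lower overall.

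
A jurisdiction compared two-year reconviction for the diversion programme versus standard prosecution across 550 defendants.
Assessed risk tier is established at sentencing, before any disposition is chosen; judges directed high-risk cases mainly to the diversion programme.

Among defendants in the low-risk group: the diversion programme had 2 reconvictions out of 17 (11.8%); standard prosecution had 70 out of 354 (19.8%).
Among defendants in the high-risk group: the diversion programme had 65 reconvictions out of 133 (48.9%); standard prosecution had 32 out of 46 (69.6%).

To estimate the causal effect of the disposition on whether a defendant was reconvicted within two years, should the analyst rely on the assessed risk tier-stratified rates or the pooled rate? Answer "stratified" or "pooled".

stratified

the diversion programme is lower inside every assessed risk tier stratum but standard prosecution is lower in aggregate. Whether to stratify depends on how assessed risk tier relates to the disposition.
The imbalance in assessed risk tier arose from how defendants were allocated, not from anything the disposition did; and assessed risk tier independently affects the outcome. The pooled gap is confounded — condition on assessed risk tier.
Within each level — low-risk: 11.8% vs 19.8%; high-risk: 48.9% vs 69.6% — the diversion programme is lower every time.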